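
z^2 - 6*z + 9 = (z - 3)^2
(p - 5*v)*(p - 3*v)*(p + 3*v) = p^3 - 5*p^2*v - 9*p*v^2 + 45*v^3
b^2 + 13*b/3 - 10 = (b - 5/3)*(b + 6)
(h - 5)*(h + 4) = h^2 - h - 20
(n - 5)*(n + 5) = n^2 - 25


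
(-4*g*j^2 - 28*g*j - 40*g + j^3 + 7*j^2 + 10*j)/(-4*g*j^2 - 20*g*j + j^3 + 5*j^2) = (j + 2)/j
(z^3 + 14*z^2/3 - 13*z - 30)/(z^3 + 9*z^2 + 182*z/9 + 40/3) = 3*(z - 3)/(3*z + 4)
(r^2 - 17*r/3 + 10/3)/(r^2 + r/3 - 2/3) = (r - 5)/(r + 1)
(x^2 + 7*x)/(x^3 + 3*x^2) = (x + 7)/(x*(x + 3))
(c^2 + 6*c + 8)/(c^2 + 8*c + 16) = (c + 2)/(c + 4)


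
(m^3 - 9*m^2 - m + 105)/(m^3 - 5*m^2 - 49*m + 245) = (m + 3)/(m + 7)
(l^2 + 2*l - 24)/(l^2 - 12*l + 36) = (l^2 + 2*l - 24)/(l^2 - 12*l + 36)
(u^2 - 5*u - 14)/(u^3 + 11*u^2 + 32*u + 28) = (u - 7)/(u^2 + 9*u + 14)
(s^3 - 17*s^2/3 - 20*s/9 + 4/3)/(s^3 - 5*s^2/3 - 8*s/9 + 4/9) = (s - 6)/(s - 2)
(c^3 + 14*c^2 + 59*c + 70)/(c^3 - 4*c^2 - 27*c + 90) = (c^2 + 9*c + 14)/(c^2 - 9*c + 18)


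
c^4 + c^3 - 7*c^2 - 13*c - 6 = (c - 3)*(c + 1)^2*(c + 2)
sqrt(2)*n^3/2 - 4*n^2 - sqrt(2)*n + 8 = (n - 4*sqrt(2))*(n - sqrt(2))*(sqrt(2)*n/2 + 1)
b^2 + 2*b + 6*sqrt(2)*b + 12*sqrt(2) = (b + 2)*(b + 6*sqrt(2))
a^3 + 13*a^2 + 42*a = a*(a + 6)*(a + 7)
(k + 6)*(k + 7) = k^2 + 13*k + 42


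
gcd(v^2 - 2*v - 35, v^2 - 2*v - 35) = v^2 - 2*v - 35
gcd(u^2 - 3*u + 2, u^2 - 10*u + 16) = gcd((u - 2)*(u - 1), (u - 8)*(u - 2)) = u - 2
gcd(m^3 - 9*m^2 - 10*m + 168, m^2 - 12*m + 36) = m - 6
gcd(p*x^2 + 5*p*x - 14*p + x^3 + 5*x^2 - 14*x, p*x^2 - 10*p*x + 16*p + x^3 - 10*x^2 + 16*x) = p*x - 2*p + x^2 - 2*x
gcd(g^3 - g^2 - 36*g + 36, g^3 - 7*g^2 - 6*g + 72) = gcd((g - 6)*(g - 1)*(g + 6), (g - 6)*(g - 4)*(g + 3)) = g - 6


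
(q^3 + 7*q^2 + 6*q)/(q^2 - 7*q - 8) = q*(q + 6)/(q - 8)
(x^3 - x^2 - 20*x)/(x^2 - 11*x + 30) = x*(x + 4)/(x - 6)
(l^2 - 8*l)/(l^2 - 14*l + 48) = l/(l - 6)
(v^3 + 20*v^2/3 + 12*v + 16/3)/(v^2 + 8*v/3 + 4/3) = v + 4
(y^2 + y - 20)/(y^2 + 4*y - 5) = (y - 4)/(y - 1)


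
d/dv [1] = 0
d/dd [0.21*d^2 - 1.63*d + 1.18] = 0.42*d - 1.63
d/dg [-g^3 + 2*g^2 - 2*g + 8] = -3*g^2 + 4*g - 2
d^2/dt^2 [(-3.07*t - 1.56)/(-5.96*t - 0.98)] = 74.96488/(5.96*t + 0.98)^3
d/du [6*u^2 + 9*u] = 12*u + 9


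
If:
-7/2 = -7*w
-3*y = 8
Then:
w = 1/2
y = -8/3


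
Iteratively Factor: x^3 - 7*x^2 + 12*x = (x - 3)*(x^2 - 4*x) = (x - 4)*(x - 3)*(x)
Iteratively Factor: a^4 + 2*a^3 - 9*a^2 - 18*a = (a + 2)*(a^3 - 9*a) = a*(a + 2)*(a^2 - 9) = a*(a - 3)*(a + 2)*(a + 3)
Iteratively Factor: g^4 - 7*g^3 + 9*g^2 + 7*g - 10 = (g + 1)*(g^3 - 8*g^2 + 17*g - 10) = (g - 2)*(g + 1)*(g^2 - 6*g + 5) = (g - 2)*(g - 1)*(g + 1)*(g - 5)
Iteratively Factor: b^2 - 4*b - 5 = (b + 1)*(b - 5)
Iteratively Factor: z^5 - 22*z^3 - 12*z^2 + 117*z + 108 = (z - 3)*(z^4 + 3*z^3 - 13*z^2 - 51*z - 36) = (z - 3)*(z + 3)*(z^3 - 13*z - 12) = (z - 4)*(z - 3)*(z + 3)*(z^2 + 4*z + 3) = (z - 4)*(z - 3)*(z + 3)^2*(z + 1)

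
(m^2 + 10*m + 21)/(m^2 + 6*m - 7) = (m + 3)/(m - 1)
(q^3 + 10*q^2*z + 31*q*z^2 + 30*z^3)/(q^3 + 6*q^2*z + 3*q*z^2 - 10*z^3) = (-q - 3*z)/(-q + z)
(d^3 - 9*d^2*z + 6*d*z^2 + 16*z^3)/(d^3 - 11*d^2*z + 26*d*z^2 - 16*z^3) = (-d - z)/(-d + z)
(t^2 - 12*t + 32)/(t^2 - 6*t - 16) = (t - 4)/(t + 2)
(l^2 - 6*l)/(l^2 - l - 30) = l/(l + 5)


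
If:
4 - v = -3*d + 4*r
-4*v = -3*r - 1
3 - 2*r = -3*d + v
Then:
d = -11/24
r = 1/2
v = 5/8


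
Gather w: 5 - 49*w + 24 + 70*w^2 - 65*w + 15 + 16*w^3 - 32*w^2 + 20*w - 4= 16*w^3 + 38*w^2 - 94*w + 40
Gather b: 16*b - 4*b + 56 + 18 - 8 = 12*b + 66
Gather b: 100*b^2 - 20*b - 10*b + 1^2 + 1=100*b^2 - 30*b + 2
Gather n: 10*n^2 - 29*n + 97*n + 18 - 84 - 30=10*n^2 + 68*n - 96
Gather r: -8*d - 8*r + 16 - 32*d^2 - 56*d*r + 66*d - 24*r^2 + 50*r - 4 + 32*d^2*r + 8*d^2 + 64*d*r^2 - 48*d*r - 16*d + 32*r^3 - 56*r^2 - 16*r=-24*d^2 + 42*d + 32*r^3 + r^2*(64*d - 80) + r*(32*d^2 - 104*d + 26) + 12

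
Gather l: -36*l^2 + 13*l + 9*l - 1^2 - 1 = -36*l^2 + 22*l - 2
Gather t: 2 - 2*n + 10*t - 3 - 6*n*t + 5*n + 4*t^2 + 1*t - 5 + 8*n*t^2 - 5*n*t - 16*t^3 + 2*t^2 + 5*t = 3*n - 16*t^3 + t^2*(8*n + 6) + t*(16 - 11*n) - 6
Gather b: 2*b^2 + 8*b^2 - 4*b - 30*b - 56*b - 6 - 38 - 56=10*b^2 - 90*b - 100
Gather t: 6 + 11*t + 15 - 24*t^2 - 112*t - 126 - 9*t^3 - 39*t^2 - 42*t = -9*t^3 - 63*t^2 - 143*t - 105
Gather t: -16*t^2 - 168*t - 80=-16*t^2 - 168*t - 80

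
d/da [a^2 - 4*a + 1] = 2*a - 4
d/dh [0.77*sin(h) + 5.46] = 0.77*cos(h)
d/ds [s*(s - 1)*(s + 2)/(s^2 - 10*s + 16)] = (s^4 - 20*s^3 + 40*s^2 + 32*s - 32)/(s^4 - 20*s^3 + 132*s^2 - 320*s + 256)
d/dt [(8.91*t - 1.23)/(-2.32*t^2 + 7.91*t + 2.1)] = (20.6712*t^2 - 5.7072*t + 28.4403)/(5.3824*t^4 - 36.7024*t^3 + 52.8241*t^2 + 33.222*t + 4.41)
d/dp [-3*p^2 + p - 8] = 1 - 6*p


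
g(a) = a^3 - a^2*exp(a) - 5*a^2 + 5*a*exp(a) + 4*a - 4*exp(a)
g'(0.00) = 5.00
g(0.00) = -4.00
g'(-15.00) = 829.00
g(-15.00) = -4560.00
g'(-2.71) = 52.17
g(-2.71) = -69.12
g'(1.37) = 8.65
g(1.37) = 2.50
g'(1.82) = 15.16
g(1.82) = 7.78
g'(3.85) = -96.82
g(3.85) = 18.44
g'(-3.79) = 84.43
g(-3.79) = -142.26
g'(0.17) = 4.14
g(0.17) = -3.23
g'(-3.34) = 70.15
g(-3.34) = -107.53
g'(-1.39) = 22.43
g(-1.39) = -21.11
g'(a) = -a^2*exp(a) + 3*a^2 + 3*a*exp(a) - 10*a + exp(a) + 4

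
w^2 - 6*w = w*(w - 6)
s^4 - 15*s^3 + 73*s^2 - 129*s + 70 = (s - 7)*(s - 5)*(s - 2)*(s - 1)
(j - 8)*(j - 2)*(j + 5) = j^3 - 5*j^2 - 34*j + 80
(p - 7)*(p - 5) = p^2 - 12*p + 35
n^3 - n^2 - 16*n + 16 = (n - 4)*(n - 1)*(n + 4)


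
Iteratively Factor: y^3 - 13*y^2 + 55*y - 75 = (y - 5)*(y^2 - 8*y + 15) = (y - 5)^2*(y - 3)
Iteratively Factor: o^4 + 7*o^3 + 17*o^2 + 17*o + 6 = (o + 1)*(o^3 + 6*o^2 + 11*o + 6) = (o + 1)*(o + 3)*(o^2 + 3*o + 2) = (o + 1)^2*(o + 3)*(o + 2)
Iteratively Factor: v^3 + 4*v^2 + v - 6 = (v + 3)*(v^2 + v - 2) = (v - 1)*(v + 3)*(v + 2)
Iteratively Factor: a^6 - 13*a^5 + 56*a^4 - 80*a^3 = (a)*(a^5 - 13*a^4 + 56*a^3 - 80*a^2) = a^2*(a^4 - 13*a^3 + 56*a^2 - 80*a) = a^2*(a - 4)*(a^3 - 9*a^2 + 20*a) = a^2*(a - 5)*(a - 4)*(a^2 - 4*a) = a^3*(a - 5)*(a - 4)*(a - 4)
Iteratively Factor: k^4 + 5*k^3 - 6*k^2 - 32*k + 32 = (k - 2)*(k^3 + 7*k^2 + 8*k - 16) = (k - 2)*(k - 1)*(k^2 + 8*k + 16) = (k - 2)*(k - 1)*(k + 4)*(k + 4)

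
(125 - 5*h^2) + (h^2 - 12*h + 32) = -4*h^2 - 12*h + 157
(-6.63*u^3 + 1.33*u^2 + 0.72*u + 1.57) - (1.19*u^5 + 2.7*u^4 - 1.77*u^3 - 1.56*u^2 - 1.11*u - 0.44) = -1.19*u^5 - 2.7*u^4 - 4.86*u^3 + 2.89*u^2 + 1.83*u + 2.01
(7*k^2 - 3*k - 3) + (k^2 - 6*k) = 8*k^2 - 9*k - 3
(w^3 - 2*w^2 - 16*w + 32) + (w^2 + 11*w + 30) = w^3 - w^2 - 5*w + 62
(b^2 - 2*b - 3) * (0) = 0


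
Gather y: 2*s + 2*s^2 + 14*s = 2*s^2 + 16*s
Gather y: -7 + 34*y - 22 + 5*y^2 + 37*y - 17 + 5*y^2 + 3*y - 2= 10*y^2 + 74*y - 48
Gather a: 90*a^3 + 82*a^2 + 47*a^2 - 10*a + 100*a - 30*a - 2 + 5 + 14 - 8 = 90*a^3 + 129*a^2 + 60*a + 9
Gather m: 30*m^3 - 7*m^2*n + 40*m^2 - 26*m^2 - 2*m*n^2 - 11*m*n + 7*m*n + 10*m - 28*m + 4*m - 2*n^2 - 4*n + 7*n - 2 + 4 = 30*m^3 + m^2*(14 - 7*n) + m*(-2*n^2 - 4*n - 14) - 2*n^2 + 3*n + 2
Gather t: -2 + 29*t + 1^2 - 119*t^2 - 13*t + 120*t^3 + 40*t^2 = 120*t^3 - 79*t^2 + 16*t - 1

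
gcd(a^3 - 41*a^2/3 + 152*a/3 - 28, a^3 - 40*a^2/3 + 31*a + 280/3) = a - 7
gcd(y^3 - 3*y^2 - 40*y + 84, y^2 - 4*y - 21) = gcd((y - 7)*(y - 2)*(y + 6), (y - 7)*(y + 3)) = y - 7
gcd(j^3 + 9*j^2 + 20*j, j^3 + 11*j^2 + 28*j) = j^2 + 4*j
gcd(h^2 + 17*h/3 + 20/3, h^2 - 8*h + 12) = 1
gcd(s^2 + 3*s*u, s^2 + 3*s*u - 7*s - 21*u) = s + 3*u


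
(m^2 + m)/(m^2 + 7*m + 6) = m/(m + 6)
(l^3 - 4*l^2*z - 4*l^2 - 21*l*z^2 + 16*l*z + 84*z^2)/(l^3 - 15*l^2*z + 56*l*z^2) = (-l^2 - 3*l*z + 4*l + 12*z)/(l*(-l + 8*z))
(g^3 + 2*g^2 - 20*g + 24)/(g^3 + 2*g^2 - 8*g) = (g^2 + 4*g - 12)/(g*(g + 4))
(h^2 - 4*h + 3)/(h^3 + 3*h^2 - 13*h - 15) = (h - 1)/(h^2 + 6*h + 5)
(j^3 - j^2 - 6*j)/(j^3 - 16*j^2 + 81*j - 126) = j*(j + 2)/(j^2 - 13*j + 42)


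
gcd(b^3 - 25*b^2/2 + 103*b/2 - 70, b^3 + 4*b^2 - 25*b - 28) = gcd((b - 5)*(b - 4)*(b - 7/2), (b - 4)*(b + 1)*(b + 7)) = b - 4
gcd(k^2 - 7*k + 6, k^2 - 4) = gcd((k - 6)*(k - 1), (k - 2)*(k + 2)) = 1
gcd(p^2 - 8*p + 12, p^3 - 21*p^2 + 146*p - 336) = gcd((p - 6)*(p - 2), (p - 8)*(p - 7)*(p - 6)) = p - 6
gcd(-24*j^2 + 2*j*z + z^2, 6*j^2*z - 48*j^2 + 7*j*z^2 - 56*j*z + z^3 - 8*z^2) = 6*j + z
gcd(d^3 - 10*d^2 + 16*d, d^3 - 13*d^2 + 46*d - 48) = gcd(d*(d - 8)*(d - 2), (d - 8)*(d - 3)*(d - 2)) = d^2 - 10*d + 16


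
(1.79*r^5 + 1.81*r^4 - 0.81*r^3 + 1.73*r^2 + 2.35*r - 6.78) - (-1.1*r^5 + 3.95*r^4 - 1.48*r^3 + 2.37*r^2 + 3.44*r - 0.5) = 2.89*r^5 - 2.14*r^4 + 0.67*r^3 - 0.64*r^2 - 1.09*r - 6.28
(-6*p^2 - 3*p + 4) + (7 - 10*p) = -6*p^2 - 13*p + 11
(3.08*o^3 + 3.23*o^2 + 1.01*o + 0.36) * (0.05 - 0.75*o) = -2.31*o^4 - 2.2685*o^3 - 0.596*o^2 - 0.2195*o + 0.018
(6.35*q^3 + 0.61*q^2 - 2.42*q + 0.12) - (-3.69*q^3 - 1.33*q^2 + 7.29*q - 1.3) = 10.04*q^3 + 1.94*q^2 - 9.71*q + 1.42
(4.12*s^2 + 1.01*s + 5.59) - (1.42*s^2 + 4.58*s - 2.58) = 2.7*s^2 - 3.57*s + 8.17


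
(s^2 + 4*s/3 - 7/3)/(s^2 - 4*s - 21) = (-3*s^2 - 4*s + 7)/(3*(-s^2 + 4*s + 21))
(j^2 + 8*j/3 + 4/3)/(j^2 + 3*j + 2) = (j + 2/3)/(j + 1)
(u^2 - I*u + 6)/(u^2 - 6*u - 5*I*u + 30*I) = (u^2 - I*u + 6)/(u^2 - 6*u - 5*I*u + 30*I)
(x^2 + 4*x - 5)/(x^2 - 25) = (x - 1)/(x - 5)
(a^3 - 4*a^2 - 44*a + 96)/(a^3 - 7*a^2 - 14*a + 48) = (a + 6)/(a + 3)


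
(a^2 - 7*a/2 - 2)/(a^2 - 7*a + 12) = (a + 1/2)/(a - 3)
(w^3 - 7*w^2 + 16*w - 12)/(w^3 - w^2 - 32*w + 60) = (w^2 - 5*w + 6)/(w^2 + w - 30)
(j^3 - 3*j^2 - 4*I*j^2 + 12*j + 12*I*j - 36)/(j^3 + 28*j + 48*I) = (j - 3)/(j + 4*I)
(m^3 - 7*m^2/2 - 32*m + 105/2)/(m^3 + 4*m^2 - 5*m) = (2*m^2 - 17*m + 21)/(2*m*(m - 1))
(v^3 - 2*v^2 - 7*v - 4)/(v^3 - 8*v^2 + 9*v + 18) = (v^2 - 3*v - 4)/(v^2 - 9*v + 18)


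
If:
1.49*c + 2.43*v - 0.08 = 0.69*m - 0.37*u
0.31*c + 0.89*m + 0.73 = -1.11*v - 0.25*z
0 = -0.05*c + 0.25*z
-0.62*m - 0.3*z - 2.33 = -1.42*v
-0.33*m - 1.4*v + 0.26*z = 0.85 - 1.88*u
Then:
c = -2.44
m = -1.13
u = 1.10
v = 1.04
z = -0.49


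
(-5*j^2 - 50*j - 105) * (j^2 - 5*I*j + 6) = -5*j^4 - 50*j^3 + 25*I*j^3 - 135*j^2 + 250*I*j^2 - 300*j + 525*I*j - 630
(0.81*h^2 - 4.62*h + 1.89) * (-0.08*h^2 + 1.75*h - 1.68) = -0.0648*h^4 + 1.7871*h^3 - 9.597*h^2 + 11.0691*h - 3.1752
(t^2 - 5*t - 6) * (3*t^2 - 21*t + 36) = 3*t^4 - 36*t^3 + 123*t^2 - 54*t - 216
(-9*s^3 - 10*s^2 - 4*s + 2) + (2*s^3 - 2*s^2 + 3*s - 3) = -7*s^3 - 12*s^2 - s - 1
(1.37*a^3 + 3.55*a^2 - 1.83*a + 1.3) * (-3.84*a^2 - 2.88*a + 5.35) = -5.2608*a^5 - 17.5776*a^4 + 4.1327*a^3 + 19.2709*a^2 - 13.5345*a + 6.955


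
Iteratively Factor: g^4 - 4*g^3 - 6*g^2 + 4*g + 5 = (g + 1)*(g^3 - 5*g^2 - g + 5) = (g - 1)*(g + 1)*(g^2 - 4*g - 5) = (g - 5)*(g - 1)*(g + 1)*(g + 1)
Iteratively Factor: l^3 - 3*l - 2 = (l + 1)*(l^2 - l - 2) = (l + 1)^2*(l - 2)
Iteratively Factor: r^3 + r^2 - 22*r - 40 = (r + 4)*(r^2 - 3*r - 10) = (r + 2)*(r + 4)*(r - 5)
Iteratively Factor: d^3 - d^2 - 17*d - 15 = (d + 1)*(d^2 - 2*d - 15) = (d - 5)*(d + 1)*(d + 3)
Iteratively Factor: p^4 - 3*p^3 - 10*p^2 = (p + 2)*(p^3 - 5*p^2) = p*(p + 2)*(p^2 - 5*p) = p^2*(p + 2)*(p - 5)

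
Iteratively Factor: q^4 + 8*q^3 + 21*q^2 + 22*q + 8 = (q + 2)*(q^3 + 6*q^2 + 9*q + 4) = (q + 1)*(q + 2)*(q^2 + 5*q + 4) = (q + 1)*(q + 2)*(q + 4)*(q + 1)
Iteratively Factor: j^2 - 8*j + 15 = (j - 3)*(j - 5)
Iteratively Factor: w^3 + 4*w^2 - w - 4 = (w + 4)*(w^2 - 1) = (w + 1)*(w + 4)*(w - 1)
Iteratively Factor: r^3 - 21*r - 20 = (r - 5)*(r^2 + 5*r + 4) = (r - 5)*(r + 1)*(r + 4)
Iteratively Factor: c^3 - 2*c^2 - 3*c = (c - 3)*(c^2 + c) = c*(c - 3)*(c + 1)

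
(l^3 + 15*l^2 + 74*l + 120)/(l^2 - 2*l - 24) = (l^2 + 11*l + 30)/(l - 6)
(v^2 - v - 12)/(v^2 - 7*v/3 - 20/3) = 3*(v + 3)/(3*v + 5)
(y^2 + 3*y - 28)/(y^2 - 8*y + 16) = (y + 7)/(y - 4)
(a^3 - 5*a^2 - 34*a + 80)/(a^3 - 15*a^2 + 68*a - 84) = (a^2 - 3*a - 40)/(a^2 - 13*a + 42)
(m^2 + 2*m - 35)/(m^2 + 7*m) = (m - 5)/m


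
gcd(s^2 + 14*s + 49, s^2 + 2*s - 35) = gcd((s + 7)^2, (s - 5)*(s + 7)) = s + 7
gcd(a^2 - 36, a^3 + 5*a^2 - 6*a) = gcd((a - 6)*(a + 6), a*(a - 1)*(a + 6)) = a + 6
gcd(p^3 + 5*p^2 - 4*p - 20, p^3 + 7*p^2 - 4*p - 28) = p^2 - 4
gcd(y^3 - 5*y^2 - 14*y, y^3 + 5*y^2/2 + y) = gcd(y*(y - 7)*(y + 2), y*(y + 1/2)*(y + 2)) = y^2 + 2*y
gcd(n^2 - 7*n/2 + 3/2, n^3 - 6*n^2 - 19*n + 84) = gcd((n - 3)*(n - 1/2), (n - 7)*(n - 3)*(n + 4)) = n - 3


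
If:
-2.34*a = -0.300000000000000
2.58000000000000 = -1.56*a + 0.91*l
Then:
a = 0.13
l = 3.05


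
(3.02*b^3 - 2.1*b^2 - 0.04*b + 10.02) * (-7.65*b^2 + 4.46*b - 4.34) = -23.103*b^5 + 29.5342*b^4 - 22.1668*b^3 - 67.7174*b^2 + 44.8628*b - 43.4868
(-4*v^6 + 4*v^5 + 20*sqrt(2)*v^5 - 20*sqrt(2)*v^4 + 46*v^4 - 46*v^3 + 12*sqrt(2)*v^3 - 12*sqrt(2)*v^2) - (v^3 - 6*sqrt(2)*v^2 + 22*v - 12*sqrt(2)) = -4*v^6 + 4*v^5 + 20*sqrt(2)*v^5 - 20*sqrt(2)*v^4 + 46*v^4 - 47*v^3 + 12*sqrt(2)*v^3 - 6*sqrt(2)*v^2 - 22*v + 12*sqrt(2)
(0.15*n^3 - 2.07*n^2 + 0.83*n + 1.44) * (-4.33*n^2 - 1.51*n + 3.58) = -0.6495*n^5 + 8.7366*n^4 + 0.0687999999999995*n^3 - 14.8991*n^2 + 0.797*n + 5.1552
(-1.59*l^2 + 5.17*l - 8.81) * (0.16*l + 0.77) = -0.2544*l^3 - 0.3971*l^2 + 2.5713*l - 6.7837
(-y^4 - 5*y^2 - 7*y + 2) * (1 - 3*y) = 3*y^5 - y^4 + 15*y^3 + 16*y^2 - 13*y + 2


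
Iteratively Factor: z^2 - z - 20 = (z + 4)*(z - 5)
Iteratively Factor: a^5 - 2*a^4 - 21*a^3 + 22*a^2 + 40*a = (a - 2)*(a^4 - 21*a^2 - 20*a) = a*(a - 2)*(a^3 - 21*a - 20) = a*(a - 5)*(a - 2)*(a^2 + 5*a + 4) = a*(a - 5)*(a - 2)*(a + 1)*(a + 4)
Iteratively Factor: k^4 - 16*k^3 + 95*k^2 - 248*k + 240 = (k - 4)*(k^3 - 12*k^2 + 47*k - 60) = (k - 4)*(k - 3)*(k^2 - 9*k + 20) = (k - 4)^2*(k - 3)*(k - 5)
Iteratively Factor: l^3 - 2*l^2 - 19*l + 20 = (l - 5)*(l^2 + 3*l - 4) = (l - 5)*(l + 4)*(l - 1)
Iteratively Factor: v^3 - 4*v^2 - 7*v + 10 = (v - 1)*(v^2 - 3*v - 10) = (v - 1)*(v + 2)*(v - 5)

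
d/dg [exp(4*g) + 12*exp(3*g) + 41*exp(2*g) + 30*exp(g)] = (4*exp(3*g) + 36*exp(2*g) + 82*exp(g) + 30)*exp(g)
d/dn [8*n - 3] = 8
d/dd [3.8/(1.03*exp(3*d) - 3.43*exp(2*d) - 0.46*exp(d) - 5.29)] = (-11.742*exp(2*d) + 26.068*exp(d) + 1.748)*exp(d)/(-1.03*exp(3*d) + 3.43*exp(2*d) + 0.46*exp(d) + 5.29)^2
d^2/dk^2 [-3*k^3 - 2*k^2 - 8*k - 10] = -18*k - 4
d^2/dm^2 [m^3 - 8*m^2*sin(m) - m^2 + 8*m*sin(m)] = 8*m^2*sin(m) - 8*m*sin(m) - 32*m*cos(m) + 6*m + 16*sqrt(2)*cos(m + pi/4) - 2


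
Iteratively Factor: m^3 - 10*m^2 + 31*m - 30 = (m - 2)*(m^2 - 8*m + 15) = (m - 5)*(m - 2)*(m - 3)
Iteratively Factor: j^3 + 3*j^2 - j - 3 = (j + 3)*(j^2 - 1) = (j + 1)*(j + 3)*(j - 1)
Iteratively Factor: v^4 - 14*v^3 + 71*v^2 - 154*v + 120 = (v - 3)*(v^3 - 11*v^2 + 38*v - 40) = (v - 4)*(v - 3)*(v^2 - 7*v + 10) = (v - 4)*(v - 3)*(v - 2)*(v - 5)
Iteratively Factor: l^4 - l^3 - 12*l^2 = (l)*(l^3 - l^2 - 12*l) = l*(l + 3)*(l^2 - 4*l) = l*(l - 4)*(l + 3)*(l)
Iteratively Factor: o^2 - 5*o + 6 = (o - 2)*(o - 3)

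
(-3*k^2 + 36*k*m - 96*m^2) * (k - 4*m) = -3*k^3 + 48*k^2*m - 240*k*m^2 + 384*m^3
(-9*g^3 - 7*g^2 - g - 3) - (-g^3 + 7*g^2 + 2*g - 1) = -8*g^3 - 14*g^2 - 3*g - 2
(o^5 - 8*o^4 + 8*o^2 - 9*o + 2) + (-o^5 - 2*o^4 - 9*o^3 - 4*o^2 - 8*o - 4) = -10*o^4 - 9*o^3 + 4*o^2 - 17*o - 2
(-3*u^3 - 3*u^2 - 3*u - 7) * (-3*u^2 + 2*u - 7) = 9*u^5 + 3*u^4 + 24*u^3 + 36*u^2 + 7*u + 49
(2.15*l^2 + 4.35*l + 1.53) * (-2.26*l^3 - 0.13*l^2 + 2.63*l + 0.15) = -4.859*l^5 - 10.1105*l^4 + 1.6312*l^3 + 11.5641*l^2 + 4.6764*l + 0.2295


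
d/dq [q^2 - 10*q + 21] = 2*q - 10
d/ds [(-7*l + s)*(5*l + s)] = -2*l + 2*s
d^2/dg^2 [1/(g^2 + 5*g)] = 2*(-g*(g + 5) + (2*g + 5)^2)/(g^3*(g + 5)^3)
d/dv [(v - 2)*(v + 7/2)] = 2*v + 3/2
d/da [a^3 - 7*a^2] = a*(3*a - 14)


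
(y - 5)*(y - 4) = y^2 - 9*y + 20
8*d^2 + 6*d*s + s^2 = (2*d + s)*(4*d + s)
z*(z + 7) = z^2 + 7*z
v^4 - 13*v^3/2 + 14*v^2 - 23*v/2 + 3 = (v - 3)*(v - 2)*(v - 1)*(v - 1/2)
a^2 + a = a*(a + 1)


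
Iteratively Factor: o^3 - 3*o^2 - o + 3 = (o + 1)*(o^2 - 4*o + 3) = (o - 3)*(o + 1)*(o - 1)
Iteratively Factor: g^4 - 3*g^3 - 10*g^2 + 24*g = (g)*(g^3 - 3*g^2 - 10*g + 24) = g*(g + 3)*(g^2 - 6*g + 8) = g*(g - 2)*(g + 3)*(g - 4)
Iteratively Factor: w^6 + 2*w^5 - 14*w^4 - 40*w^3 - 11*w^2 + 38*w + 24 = (w + 3)*(w^5 - w^4 - 11*w^3 - 7*w^2 + 10*w + 8) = (w + 2)*(w + 3)*(w^4 - 3*w^3 - 5*w^2 + 3*w + 4) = (w + 1)*(w + 2)*(w + 3)*(w^3 - 4*w^2 - w + 4) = (w - 4)*(w + 1)*(w + 2)*(w + 3)*(w^2 - 1) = (w - 4)*(w + 1)^2*(w + 2)*(w + 3)*(w - 1)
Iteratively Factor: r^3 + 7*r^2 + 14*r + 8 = (r + 4)*(r^2 + 3*r + 2) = (r + 2)*(r + 4)*(r + 1)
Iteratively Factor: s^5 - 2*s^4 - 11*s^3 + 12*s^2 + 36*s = (s + 2)*(s^4 - 4*s^3 - 3*s^2 + 18*s) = (s - 3)*(s + 2)*(s^3 - s^2 - 6*s) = (s - 3)^2*(s + 2)*(s^2 + 2*s) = (s - 3)^2*(s + 2)^2*(s)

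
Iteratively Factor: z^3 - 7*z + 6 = (z - 1)*(z^2 + z - 6) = (z - 1)*(z + 3)*(z - 2)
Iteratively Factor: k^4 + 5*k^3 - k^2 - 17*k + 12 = (k - 1)*(k^3 + 6*k^2 + 5*k - 12) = (k - 1)^2*(k^2 + 7*k + 12) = (k - 1)^2*(k + 4)*(k + 3)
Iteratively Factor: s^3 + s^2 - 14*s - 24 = (s - 4)*(s^2 + 5*s + 6) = (s - 4)*(s + 3)*(s + 2)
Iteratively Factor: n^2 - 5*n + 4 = (n - 1)*(n - 4)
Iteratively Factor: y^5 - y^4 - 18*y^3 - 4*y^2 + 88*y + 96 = (y - 3)*(y^4 + 2*y^3 - 12*y^2 - 40*y - 32) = (y - 3)*(y + 2)*(y^3 - 12*y - 16) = (y - 3)*(y + 2)^2*(y^2 - 2*y - 8) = (y - 4)*(y - 3)*(y + 2)^2*(y + 2)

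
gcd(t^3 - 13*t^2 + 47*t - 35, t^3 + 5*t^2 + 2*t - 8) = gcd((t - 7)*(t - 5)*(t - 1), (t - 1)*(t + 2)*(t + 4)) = t - 1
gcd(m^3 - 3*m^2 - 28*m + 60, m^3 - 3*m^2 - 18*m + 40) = m - 2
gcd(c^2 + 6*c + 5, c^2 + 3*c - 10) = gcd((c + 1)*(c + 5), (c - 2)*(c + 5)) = c + 5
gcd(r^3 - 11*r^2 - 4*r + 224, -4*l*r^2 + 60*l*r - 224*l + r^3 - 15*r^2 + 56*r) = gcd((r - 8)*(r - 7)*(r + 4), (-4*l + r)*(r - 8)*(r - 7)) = r^2 - 15*r + 56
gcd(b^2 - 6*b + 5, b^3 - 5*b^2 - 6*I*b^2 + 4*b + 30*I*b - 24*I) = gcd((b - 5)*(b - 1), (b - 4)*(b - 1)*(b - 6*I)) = b - 1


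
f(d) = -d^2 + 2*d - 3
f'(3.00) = -4.00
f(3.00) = -6.00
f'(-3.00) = 8.00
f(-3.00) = -18.00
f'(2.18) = -2.36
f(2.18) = -3.39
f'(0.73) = 0.54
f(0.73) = -2.07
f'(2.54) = -3.08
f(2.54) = -4.37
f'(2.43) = -2.86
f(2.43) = -4.04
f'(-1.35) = 4.70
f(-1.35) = -7.52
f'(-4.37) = 10.74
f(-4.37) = -30.84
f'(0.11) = 1.78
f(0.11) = -2.79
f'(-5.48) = 12.96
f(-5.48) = -43.99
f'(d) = 2 - 2*d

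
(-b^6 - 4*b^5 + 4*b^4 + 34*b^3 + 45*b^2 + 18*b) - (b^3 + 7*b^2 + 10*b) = -b^6 - 4*b^5 + 4*b^4 + 33*b^3 + 38*b^2 + 8*b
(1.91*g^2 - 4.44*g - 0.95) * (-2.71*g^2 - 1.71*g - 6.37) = -5.1761*g^4 + 8.7663*g^3 - 1.9998*g^2 + 29.9073*g + 6.0515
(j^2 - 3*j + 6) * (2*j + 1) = 2*j^3 - 5*j^2 + 9*j + 6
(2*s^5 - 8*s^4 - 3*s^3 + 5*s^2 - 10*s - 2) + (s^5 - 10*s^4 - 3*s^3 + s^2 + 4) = 3*s^5 - 18*s^4 - 6*s^3 + 6*s^2 - 10*s + 2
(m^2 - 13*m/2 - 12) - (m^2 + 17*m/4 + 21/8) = -43*m/4 - 117/8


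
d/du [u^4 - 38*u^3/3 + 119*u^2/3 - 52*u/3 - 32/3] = 4*u^3 - 38*u^2 + 238*u/3 - 52/3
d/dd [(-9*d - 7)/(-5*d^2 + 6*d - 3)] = (-45*d^2 - 70*d + 69)/(25*d^4 - 60*d^3 + 66*d^2 - 36*d + 9)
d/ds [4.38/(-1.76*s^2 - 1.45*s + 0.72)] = (15.4176*s + 6.351)/(1.76*s^2 + 1.45*s - 0.72)^2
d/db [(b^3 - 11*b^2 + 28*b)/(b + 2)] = (2*b^3 - 5*b^2 - 44*b + 56)/(b^2 + 4*b + 4)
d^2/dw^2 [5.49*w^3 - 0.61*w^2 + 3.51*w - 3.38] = 32.94*w - 1.22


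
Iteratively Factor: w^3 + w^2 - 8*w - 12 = (w - 3)*(w^2 + 4*w + 4) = (w - 3)*(w + 2)*(w + 2)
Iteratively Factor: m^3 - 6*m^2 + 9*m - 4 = (m - 4)*(m^2 - 2*m + 1) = (m - 4)*(m - 1)*(m - 1)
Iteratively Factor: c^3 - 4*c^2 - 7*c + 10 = (c + 2)*(c^2 - 6*c + 5) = (c - 1)*(c + 2)*(c - 5)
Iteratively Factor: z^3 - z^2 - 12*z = (z - 4)*(z^2 + 3*z) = (z - 4)*(z + 3)*(z)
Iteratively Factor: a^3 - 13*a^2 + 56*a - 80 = (a - 4)*(a^2 - 9*a + 20) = (a - 5)*(a - 4)*(a - 4)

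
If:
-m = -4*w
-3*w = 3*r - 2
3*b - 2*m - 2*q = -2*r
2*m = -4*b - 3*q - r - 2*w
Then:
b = 12*w/17 - 16/51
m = 4*w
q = 10/51 - 67*w/17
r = 2/3 - w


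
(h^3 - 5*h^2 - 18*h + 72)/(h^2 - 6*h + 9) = (h^2 - 2*h - 24)/(h - 3)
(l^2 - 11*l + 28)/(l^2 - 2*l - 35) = (l - 4)/(l + 5)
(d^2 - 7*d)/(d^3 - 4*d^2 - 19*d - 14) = d/(d^2 + 3*d + 2)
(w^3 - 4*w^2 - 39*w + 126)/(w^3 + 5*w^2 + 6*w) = (w^3 - 4*w^2 - 39*w + 126)/(w*(w^2 + 5*w + 6))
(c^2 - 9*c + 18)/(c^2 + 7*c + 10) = (c^2 - 9*c + 18)/(c^2 + 7*c + 10)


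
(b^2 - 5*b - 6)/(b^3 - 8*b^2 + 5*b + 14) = (b - 6)/(b^2 - 9*b + 14)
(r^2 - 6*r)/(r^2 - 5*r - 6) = r/(r + 1)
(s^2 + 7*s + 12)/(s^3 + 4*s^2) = (s + 3)/s^2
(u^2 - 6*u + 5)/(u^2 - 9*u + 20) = (u - 1)/(u - 4)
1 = 1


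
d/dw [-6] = 0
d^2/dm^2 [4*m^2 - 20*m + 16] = 8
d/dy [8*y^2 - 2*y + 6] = 16*y - 2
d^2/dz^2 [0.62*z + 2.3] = 0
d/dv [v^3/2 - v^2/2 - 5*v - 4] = 3*v^2/2 - v - 5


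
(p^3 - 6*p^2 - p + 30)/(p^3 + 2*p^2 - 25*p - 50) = (p - 3)/(p + 5)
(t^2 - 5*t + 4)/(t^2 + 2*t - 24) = (t - 1)/(t + 6)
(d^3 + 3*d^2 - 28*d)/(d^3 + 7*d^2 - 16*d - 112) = d/(d + 4)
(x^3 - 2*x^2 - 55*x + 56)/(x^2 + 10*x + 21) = (x^2 - 9*x + 8)/(x + 3)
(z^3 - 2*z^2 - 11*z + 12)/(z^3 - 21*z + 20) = (z + 3)/(z + 5)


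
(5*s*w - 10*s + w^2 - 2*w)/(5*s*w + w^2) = (w - 2)/w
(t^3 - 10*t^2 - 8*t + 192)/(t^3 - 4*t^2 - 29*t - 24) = (t^2 - 2*t - 24)/(t^2 + 4*t + 3)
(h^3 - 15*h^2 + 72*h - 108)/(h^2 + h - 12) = (h^2 - 12*h + 36)/(h + 4)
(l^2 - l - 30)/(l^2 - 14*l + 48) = (l + 5)/(l - 8)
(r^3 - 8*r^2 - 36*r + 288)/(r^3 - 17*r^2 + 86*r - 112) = (r^2 - 36)/(r^2 - 9*r + 14)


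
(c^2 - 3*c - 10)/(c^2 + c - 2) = (c - 5)/(c - 1)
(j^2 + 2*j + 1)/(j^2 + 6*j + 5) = (j + 1)/(j + 5)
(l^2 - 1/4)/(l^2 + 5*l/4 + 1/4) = (4*l^2 - 1)/(4*l^2 + 5*l + 1)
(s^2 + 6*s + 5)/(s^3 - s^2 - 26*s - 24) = (s + 5)/(s^2 - 2*s - 24)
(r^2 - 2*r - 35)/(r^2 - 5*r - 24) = (-r^2 + 2*r + 35)/(-r^2 + 5*r + 24)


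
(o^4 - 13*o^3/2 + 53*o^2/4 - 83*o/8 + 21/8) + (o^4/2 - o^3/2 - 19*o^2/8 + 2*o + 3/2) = 3*o^4/2 - 7*o^3 + 87*o^2/8 - 67*o/8 + 33/8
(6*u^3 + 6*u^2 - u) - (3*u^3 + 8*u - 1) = 3*u^3 + 6*u^2 - 9*u + 1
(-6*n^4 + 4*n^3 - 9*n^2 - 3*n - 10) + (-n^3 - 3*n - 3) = -6*n^4 + 3*n^3 - 9*n^2 - 6*n - 13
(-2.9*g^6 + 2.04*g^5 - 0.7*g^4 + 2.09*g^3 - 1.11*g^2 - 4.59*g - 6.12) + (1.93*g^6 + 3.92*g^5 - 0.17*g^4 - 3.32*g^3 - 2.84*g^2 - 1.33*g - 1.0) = -0.97*g^6 + 5.96*g^5 - 0.87*g^4 - 1.23*g^3 - 3.95*g^2 - 5.92*g - 7.12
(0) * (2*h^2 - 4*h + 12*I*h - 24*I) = 0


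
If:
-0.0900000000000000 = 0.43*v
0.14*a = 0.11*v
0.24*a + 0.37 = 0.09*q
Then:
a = -0.16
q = 3.67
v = -0.21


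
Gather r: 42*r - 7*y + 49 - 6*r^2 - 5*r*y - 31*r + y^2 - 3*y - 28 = -6*r^2 + r*(11 - 5*y) + y^2 - 10*y + 21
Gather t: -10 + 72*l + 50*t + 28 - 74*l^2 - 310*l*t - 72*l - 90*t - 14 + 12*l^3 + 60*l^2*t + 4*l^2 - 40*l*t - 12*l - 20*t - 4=12*l^3 - 70*l^2 - 12*l + t*(60*l^2 - 350*l - 60)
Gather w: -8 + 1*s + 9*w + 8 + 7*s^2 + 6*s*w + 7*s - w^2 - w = 7*s^2 + 8*s - w^2 + w*(6*s + 8)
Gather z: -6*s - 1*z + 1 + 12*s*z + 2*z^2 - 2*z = -6*s + 2*z^2 + z*(12*s - 3) + 1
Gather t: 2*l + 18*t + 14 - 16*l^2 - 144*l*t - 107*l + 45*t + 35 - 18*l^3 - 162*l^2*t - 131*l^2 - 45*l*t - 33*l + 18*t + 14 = -18*l^3 - 147*l^2 - 138*l + t*(-162*l^2 - 189*l + 81) + 63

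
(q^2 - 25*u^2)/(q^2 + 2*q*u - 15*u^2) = (q - 5*u)/(q - 3*u)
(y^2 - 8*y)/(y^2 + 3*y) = (y - 8)/(y + 3)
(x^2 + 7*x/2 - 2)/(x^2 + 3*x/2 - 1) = (x + 4)/(x + 2)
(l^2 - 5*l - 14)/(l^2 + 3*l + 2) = (l - 7)/(l + 1)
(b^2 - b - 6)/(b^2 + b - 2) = (b - 3)/(b - 1)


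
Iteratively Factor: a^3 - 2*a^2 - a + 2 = (a - 2)*(a^2 - 1) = (a - 2)*(a - 1)*(a + 1)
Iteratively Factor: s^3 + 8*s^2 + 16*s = (s + 4)*(s^2 + 4*s) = s*(s + 4)*(s + 4)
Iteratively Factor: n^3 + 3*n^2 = (n + 3)*(n^2) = n*(n + 3)*(n)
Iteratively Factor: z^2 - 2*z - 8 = (z + 2)*(z - 4)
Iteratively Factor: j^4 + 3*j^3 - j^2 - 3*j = (j - 1)*(j^3 + 4*j^2 + 3*j) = j*(j - 1)*(j^2 + 4*j + 3) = j*(j - 1)*(j + 1)*(j + 3)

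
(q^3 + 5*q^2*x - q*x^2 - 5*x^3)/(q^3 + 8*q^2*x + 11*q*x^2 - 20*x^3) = (q + x)/(q + 4*x)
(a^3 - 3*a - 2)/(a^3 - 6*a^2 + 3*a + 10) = (a + 1)/(a - 5)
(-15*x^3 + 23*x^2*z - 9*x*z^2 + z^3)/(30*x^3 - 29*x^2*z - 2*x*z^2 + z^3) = (-15*x^2 + 8*x*z - z^2)/(30*x^2 + x*z - z^2)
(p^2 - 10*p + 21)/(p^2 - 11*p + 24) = (p - 7)/(p - 8)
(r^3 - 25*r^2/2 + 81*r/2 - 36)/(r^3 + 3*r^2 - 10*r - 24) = (r^2 - 19*r/2 + 12)/(r^2 + 6*r + 8)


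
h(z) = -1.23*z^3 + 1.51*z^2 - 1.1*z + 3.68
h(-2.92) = 50.39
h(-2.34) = 30.28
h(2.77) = -13.92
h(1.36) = 1.88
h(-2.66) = 40.44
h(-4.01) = 111.68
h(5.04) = -120.98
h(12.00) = -1917.52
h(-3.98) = 109.52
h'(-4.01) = -72.55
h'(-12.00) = -568.70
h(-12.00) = 2359.76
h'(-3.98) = -71.57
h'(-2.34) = -28.37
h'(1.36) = -3.82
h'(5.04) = -79.61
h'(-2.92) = -41.38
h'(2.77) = -21.05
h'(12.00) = -496.22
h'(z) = -3.69*z^2 + 3.02*z - 1.1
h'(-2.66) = -35.24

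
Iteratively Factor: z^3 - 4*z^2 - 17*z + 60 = (z - 5)*(z^2 + z - 12) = (z - 5)*(z + 4)*(z - 3)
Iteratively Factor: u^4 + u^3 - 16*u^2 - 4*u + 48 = (u + 4)*(u^3 - 3*u^2 - 4*u + 12) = (u + 2)*(u + 4)*(u^2 - 5*u + 6) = (u - 2)*(u + 2)*(u + 4)*(u - 3)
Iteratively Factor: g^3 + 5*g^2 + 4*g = (g + 4)*(g^2 + g) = (g + 1)*(g + 4)*(g)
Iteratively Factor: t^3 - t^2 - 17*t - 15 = (t + 1)*(t^2 - 2*t - 15) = (t + 1)*(t + 3)*(t - 5)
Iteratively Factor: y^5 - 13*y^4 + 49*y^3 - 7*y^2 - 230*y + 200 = (y - 4)*(y^4 - 9*y^3 + 13*y^2 + 45*y - 50) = (y - 5)*(y - 4)*(y^3 - 4*y^2 - 7*y + 10) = (y - 5)*(y - 4)*(y - 1)*(y^2 - 3*y - 10) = (y - 5)^2*(y - 4)*(y - 1)*(y + 2)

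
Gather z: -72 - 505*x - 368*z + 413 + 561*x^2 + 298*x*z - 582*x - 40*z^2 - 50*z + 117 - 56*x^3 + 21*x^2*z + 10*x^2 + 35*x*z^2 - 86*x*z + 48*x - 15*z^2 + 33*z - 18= -56*x^3 + 571*x^2 - 1039*x + z^2*(35*x - 55) + z*(21*x^2 + 212*x - 385) + 440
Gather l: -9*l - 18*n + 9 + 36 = -9*l - 18*n + 45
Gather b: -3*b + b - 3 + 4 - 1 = -2*b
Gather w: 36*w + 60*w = 96*w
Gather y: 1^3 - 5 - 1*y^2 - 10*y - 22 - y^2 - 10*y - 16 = -2*y^2 - 20*y - 42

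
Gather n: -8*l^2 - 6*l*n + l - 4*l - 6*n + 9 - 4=-8*l^2 - 3*l + n*(-6*l - 6) + 5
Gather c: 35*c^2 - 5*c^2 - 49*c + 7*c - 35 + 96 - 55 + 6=30*c^2 - 42*c + 12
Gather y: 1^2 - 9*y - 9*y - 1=-18*y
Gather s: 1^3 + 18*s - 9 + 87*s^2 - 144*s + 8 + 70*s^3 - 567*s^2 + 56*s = 70*s^3 - 480*s^2 - 70*s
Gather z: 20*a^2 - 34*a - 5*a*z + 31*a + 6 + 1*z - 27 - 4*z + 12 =20*a^2 - 3*a + z*(-5*a - 3) - 9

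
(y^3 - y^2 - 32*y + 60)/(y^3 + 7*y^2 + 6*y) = (y^2 - 7*y + 10)/(y*(y + 1))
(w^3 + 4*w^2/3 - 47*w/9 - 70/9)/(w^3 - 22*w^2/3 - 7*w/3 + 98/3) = (w + 5/3)/(w - 7)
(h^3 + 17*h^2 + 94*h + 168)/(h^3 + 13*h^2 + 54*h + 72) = (h + 7)/(h + 3)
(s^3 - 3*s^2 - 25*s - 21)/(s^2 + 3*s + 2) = (s^2 - 4*s - 21)/(s + 2)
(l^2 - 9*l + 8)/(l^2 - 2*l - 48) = (l - 1)/(l + 6)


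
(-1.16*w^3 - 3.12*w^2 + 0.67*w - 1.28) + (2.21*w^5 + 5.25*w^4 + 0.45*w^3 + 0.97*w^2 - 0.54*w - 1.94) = 2.21*w^5 + 5.25*w^4 - 0.71*w^3 - 2.15*w^2 + 0.13*w - 3.22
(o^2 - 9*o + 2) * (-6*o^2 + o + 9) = -6*o^4 + 55*o^3 - 12*o^2 - 79*o + 18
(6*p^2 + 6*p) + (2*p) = 6*p^2 + 8*p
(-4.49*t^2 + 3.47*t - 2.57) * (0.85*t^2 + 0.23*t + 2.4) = -3.8165*t^4 + 1.9168*t^3 - 12.1624*t^2 + 7.7369*t - 6.168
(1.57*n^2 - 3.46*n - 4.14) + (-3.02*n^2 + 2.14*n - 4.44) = -1.45*n^2 - 1.32*n - 8.58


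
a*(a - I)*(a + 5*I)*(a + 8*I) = a^4 + 12*I*a^3 - 27*a^2 + 40*I*a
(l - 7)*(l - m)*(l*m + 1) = l^3*m - l^2*m^2 - 7*l^2*m + l^2 + 7*l*m^2 - l*m - 7*l + 7*m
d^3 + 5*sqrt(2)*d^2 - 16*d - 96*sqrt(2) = (d - 3*sqrt(2))*(d + 4*sqrt(2))^2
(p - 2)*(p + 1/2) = p^2 - 3*p/2 - 1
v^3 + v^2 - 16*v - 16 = (v - 4)*(v + 1)*(v + 4)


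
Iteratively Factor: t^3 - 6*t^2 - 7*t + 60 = (t - 5)*(t^2 - t - 12) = (t - 5)*(t - 4)*(t + 3)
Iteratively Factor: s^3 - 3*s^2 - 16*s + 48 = (s - 3)*(s^2 - 16) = (s - 3)*(s + 4)*(s - 4)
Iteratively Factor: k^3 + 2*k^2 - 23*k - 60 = (k - 5)*(k^2 + 7*k + 12) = (k - 5)*(k + 3)*(k + 4)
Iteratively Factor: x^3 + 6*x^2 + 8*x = (x + 2)*(x^2 + 4*x) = (x + 2)*(x + 4)*(x)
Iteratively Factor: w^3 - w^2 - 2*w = (w)*(w^2 - w - 2) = w*(w - 2)*(w + 1)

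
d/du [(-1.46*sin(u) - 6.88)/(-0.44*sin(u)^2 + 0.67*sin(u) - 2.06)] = (-0.6424*sin(u)^2 - 6.0544*sin(u) + 7.6172)*cos(u)/(0.1936*sin(u)^4 - 0.5896*sin(u)^3 + 2.2617*sin(u)^2 - 2.7604*sin(u) + 4.2436)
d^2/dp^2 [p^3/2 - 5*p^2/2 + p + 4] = 3*p - 5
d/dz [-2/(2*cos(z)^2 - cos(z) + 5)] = 2*(1 - 4*cos(z))*sin(z)/(-cos(z) + cos(2*z) + 6)^2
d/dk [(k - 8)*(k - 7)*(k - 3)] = 3*k^2 - 36*k + 101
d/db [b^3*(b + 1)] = b^2*(4*b + 3)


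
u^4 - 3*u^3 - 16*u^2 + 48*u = u*(u - 4)*(u - 3)*(u + 4)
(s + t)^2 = s^2 + 2*s*t + t^2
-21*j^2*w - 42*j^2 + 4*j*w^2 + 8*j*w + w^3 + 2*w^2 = (-3*j + w)*(7*j + w)*(w + 2)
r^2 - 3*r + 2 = (r - 2)*(r - 1)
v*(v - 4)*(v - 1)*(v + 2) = v^4 - 3*v^3 - 6*v^2 + 8*v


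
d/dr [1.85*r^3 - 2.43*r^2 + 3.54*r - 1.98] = 5.55*r^2 - 4.86*r + 3.54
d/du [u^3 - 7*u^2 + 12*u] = 3*u^2 - 14*u + 12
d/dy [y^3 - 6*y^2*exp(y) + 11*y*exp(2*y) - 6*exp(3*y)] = -6*y^2*exp(y) + 3*y^2 + 22*y*exp(2*y) - 12*y*exp(y) - 18*exp(3*y) + 11*exp(2*y)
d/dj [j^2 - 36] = 2*j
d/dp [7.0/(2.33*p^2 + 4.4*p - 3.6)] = (-32.62*p - 30.8)/(2.33*p^2 + 4.4*p - 3.6)^2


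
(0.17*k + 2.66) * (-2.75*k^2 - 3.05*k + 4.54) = -0.4675*k^3 - 7.8335*k^2 - 7.3412*k + 12.0764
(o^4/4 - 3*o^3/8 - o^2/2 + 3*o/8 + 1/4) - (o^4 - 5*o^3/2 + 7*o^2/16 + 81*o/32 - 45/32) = -3*o^4/4 + 17*o^3/8 - 15*o^2/16 - 69*o/32 + 53/32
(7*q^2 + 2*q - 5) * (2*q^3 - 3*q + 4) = 14*q^5 + 4*q^4 - 31*q^3 + 22*q^2 + 23*q - 20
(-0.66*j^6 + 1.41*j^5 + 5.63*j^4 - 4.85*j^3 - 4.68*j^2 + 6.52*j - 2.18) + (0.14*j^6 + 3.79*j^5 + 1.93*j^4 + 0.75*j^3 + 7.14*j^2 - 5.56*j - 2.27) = -0.52*j^6 + 5.2*j^5 + 7.56*j^4 - 4.1*j^3 + 2.46*j^2 + 0.96*j - 4.45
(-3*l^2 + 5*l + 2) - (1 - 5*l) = -3*l^2 + 10*l + 1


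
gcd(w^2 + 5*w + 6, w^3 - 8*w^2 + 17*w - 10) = 1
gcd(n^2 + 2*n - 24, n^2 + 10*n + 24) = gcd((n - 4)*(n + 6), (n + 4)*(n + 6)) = n + 6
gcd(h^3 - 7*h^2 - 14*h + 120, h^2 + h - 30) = h - 5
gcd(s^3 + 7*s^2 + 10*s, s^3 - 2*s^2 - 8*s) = s^2 + 2*s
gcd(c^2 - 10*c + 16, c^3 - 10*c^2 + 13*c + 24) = c - 8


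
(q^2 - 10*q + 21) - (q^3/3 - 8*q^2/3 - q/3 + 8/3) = -q^3/3 + 11*q^2/3 - 29*q/3 + 55/3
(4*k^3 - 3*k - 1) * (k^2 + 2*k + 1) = 4*k^5 + 8*k^4 + k^3 - 7*k^2 - 5*k - 1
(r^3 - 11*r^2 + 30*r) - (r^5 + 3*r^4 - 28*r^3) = -r^5 - 3*r^4 + 29*r^3 - 11*r^2 + 30*r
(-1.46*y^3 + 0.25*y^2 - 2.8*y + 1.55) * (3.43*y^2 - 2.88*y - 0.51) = -5.0078*y^5 + 5.0623*y^4 - 9.5794*y^3 + 13.253*y^2 - 3.036*y - 0.7905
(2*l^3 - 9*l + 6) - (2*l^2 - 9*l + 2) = 2*l^3 - 2*l^2 + 4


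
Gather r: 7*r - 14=7*r - 14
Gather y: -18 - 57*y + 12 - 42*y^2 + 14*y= -42*y^2 - 43*y - 6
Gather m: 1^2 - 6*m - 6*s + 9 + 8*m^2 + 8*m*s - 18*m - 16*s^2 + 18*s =8*m^2 + m*(8*s - 24) - 16*s^2 + 12*s + 10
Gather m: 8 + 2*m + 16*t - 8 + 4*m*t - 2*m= 4*m*t + 16*t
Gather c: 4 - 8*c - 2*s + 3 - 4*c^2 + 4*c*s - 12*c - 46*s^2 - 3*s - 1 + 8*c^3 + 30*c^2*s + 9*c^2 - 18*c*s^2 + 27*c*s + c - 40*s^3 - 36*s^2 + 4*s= 8*c^3 + c^2*(30*s + 5) + c*(-18*s^2 + 31*s - 19) - 40*s^3 - 82*s^2 - s + 6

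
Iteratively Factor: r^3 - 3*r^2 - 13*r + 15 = (r - 5)*(r^2 + 2*r - 3) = (r - 5)*(r + 3)*(r - 1)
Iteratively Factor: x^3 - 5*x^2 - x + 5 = (x - 1)*(x^2 - 4*x - 5) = (x - 1)*(x + 1)*(x - 5)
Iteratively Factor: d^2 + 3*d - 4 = (d - 1)*(d + 4)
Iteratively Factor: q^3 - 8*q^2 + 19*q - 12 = (q - 1)*(q^2 - 7*q + 12) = (q - 4)*(q - 1)*(q - 3)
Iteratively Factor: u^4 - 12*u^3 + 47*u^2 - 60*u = (u - 3)*(u^3 - 9*u^2 + 20*u) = (u - 5)*(u - 3)*(u^2 - 4*u) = (u - 5)*(u - 4)*(u - 3)*(u)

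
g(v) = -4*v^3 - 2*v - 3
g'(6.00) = -434.00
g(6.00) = -879.00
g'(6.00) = -434.00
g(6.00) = -879.00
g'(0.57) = -5.90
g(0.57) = -4.88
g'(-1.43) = -26.54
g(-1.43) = 11.56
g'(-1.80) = -40.88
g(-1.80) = 23.93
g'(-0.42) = -4.12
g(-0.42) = -1.86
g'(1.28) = -21.66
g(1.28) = -13.95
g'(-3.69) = -165.39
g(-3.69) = 205.35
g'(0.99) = -13.76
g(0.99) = -8.86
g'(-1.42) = -26.20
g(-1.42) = 11.29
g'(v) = -12*v^2 - 2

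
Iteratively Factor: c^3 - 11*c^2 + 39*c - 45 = (c - 3)*(c^2 - 8*c + 15) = (c - 3)^2*(c - 5)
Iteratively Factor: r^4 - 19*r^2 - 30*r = (r)*(r^3 - 19*r - 30) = r*(r - 5)*(r^2 + 5*r + 6) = r*(r - 5)*(r + 2)*(r + 3)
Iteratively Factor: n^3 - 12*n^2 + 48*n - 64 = (n - 4)*(n^2 - 8*n + 16) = (n - 4)^2*(n - 4)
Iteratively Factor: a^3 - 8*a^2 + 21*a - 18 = (a - 3)*(a^2 - 5*a + 6) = (a - 3)^2*(a - 2)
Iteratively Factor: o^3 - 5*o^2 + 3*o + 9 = (o - 3)*(o^2 - 2*o - 3) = (o - 3)^2*(o + 1)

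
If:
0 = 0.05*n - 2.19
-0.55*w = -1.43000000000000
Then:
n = 43.80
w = 2.60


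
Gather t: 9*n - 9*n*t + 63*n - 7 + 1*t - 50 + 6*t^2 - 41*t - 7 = 72*n + 6*t^2 + t*(-9*n - 40) - 64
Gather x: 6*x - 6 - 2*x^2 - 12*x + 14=-2*x^2 - 6*x + 8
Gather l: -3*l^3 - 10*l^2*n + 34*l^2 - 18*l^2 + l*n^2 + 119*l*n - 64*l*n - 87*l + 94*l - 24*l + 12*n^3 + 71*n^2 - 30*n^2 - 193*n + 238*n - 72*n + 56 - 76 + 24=-3*l^3 + l^2*(16 - 10*n) + l*(n^2 + 55*n - 17) + 12*n^3 + 41*n^2 - 27*n + 4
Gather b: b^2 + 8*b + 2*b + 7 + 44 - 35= b^2 + 10*b + 16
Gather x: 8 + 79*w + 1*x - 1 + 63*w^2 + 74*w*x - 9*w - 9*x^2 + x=63*w^2 + 70*w - 9*x^2 + x*(74*w + 2) + 7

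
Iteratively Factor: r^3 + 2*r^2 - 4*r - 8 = (r - 2)*(r^2 + 4*r + 4) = (r - 2)*(r + 2)*(r + 2)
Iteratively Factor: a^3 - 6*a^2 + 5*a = (a)*(a^2 - 6*a + 5) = a*(a - 5)*(a - 1)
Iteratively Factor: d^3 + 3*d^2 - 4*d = (d)*(d^2 + 3*d - 4) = d*(d - 1)*(d + 4)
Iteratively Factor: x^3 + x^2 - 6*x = (x)*(x^2 + x - 6) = x*(x + 3)*(x - 2)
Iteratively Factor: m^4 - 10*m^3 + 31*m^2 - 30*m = (m - 3)*(m^3 - 7*m^2 + 10*m) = m*(m - 3)*(m^2 - 7*m + 10) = m*(m - 5)*(m - 3)*(m - 2)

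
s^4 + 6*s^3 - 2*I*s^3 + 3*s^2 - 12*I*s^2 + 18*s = s*(s + 6)*(s - 3*I)*(s + I)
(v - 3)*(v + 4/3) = v^2 - 5*v/3 - 4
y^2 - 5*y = y*(y - 5)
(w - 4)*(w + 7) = w^2 + 3*w - 28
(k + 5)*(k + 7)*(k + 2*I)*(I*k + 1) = I*k^4 - k^3 + 12*I*k^3 - 12*k^2 + 37*I*k^2 - 35*k + 24*I*k + 70*I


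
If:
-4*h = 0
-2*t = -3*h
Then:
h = 0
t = 0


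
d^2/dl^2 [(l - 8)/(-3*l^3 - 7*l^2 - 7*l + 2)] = 2*(-(l - 8)*(9*l^2 + 14*l + 7)^2 + (9*l^2 + 14*l + (l - 8)*(9*l + 7) + 7)*(3*l^3 + 7*l^2 + 7*l - 2))/(3*l^3 + 7*l^2 + 7*l - 2)^3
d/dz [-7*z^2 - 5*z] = -14*z - 5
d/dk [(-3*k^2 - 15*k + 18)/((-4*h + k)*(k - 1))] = 6*(2*h + 3)/(16*h^2 - 8*h*k + k^2)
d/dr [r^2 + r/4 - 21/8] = 2*r + 1/4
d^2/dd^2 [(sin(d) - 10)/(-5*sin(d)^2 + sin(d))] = 5*(5*sin(d)^2 - 199*sin(d) + 20 + 298/sin(d) - 60/sin(d)^2 + 4/sin(d)^3)/(5*sin(d) - 1)^3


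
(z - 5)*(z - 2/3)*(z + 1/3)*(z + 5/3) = z^4 - 11*z^3/3 - 67*z^2/9 + 95*z/27 + 50/27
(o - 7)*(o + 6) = o^2 - o - 42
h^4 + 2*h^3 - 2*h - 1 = (h - 1)*(h + 1)^3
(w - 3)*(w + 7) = w^2 + 4*w - 21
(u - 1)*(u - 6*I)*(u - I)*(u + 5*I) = u^4 - u^3 - 2*I*u^3 + 29*u^2 + 2*I*u^2 - 29*u - 30*I*u + 30*I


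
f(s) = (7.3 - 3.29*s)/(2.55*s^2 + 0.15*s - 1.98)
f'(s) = (7.3 - 3.29*s)*(-5.1*s - 0.15)/(2.55*s^2 + 0.15*s - 1.98)^2 - 3.29/(2.55*s^2 + 0.15*s - 1.98)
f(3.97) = -0.15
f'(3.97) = -0.01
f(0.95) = 9.00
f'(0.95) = -104.00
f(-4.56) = 0.44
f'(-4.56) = 0.14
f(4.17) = -0.15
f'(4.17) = -0.00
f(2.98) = -0.12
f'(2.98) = -0.07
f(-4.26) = 0.49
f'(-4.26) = 0.17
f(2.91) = -0.11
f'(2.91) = -0.08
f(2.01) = 0.08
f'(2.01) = -0.48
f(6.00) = -0.14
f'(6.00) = 0.01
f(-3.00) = 0.84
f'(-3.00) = 0.46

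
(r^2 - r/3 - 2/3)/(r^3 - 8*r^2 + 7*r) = (r + 2/3)/(r*(r - 7))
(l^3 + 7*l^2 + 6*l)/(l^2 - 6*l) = (l^2 + 7*l + 6)/(l - 6)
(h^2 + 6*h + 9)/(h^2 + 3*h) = (h + 3)/h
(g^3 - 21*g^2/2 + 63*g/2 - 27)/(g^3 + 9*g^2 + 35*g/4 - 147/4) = 2*(g^2 - 9*g + 18)/(2*g^2 + 21*g + 49)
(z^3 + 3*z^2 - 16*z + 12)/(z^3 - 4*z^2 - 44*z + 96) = (z - 1)/(z - 8)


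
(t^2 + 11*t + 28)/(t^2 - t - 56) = (t + 4)/(t - 8)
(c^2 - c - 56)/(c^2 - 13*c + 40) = (c + 7)/(c - 5)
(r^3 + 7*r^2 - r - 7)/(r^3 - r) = (r + 7)/r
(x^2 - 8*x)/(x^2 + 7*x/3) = 3*(x - 8)/(3*x + 7)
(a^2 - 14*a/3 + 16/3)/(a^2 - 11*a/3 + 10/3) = (3*a - 8)/(3*a - 5)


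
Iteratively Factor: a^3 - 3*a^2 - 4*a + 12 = (a + 2)*(a^2 - 5*a + 6) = (a - 3)*(a + 2)*(a - 2)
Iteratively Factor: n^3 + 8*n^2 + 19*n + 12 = (n + 1)*(n^2 + 7*n + 12) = (n + 1)*(n + 4)*(n + 3)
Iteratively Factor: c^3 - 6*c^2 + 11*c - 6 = (c - 3)*(c^2 - 3*c + 2) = (c - 3)*(c - 1)*(c - 2)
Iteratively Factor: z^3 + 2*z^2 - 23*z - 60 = (z + 3)*(z^2 - z - 20) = (z - 5)*(z + 3)*(z + 4)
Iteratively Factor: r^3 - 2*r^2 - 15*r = (r - 5)*(r^2 + 3*r) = (r - 5)*(r + 3)*(r)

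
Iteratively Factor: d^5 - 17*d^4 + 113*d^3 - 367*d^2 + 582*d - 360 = (d - 2)*(d^4 - 15*d^3 + 83*d^2 - 201*d + 180) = (d - 3)*(d - 2)*(d^3 - 12*d^2 + 47*d - 60) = (d - 5)*(d - 3)*(d - 2)*(d^2 - 7*d + 12) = (d - 5)*(d - 3)^2*(d - 2)*(d - 4)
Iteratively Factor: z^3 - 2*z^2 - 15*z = (z)*(z^2 - 2*z - 15) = z*(z - 5)*(z + 3)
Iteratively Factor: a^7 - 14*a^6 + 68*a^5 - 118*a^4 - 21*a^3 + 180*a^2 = (a - 4)*(a^6 - 10*a^5 + 28*a^4 - 6*a^3 - 45*a^2) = (a - 4)*(a - 3)*(a^5 - 7*a^4 + 7*a^3 + 15*a^2) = (a - 4)*(a - 3)*(a + 1)*(a^4 - 8*a^3 + 15*a^2) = a*(a - 4)*(a - 3)*(a + 1)*(a^3 - 8*a^2 + 15*a) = a*(a - 5)*(a - 4)*(a - 3)*(a + 1)*(a^2 - 3*a) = a*(a - 5)*(a - 4)*(a - 3)^2*(a + 1)*(a)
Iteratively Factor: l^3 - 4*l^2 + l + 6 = (l - 3)*(l^2 - l - 2) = (l - 3)*(l - 2)*(l + 1)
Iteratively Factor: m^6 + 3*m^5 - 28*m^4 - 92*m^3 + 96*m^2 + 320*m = (m + 4)*(m^5 - m^4 - 24*m^3 + 4*m^2 + 80*m) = (m - 5)*(m + 4)*(m^4 + 4*m^3 - 4*m^2 - 16*m) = m*(m - 5)*(m + 4)*(m^3 + 4*m^2 - 4*m - 16) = m*(m - 5)*(m - 2)*(m + 4)*(m^2 + 6*m + 8) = m*(m - 5)*(m - 2)*(m + 4)^2*(m + 2)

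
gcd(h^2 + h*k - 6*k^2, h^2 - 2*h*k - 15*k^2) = h + 3*k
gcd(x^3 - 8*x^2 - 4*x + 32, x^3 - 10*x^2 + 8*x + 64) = x^2 - 6*x - 16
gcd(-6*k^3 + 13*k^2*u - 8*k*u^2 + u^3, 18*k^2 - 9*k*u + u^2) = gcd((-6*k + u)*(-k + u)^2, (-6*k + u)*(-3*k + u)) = -6*k + u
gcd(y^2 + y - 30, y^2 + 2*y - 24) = y + 6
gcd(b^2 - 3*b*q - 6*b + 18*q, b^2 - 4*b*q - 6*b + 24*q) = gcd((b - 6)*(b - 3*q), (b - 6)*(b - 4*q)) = b - 6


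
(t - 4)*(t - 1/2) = t^2 - 9*t/2 + 2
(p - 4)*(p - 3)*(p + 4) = p^3 - 3*p^2 - 16*p + 48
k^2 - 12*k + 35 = (k - 7)*(k - 5)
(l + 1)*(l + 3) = l^2 + 4*l + 3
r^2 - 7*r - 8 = (r - 8)*(r + 1)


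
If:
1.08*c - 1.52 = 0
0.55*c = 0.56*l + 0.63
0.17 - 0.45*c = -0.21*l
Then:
No Solution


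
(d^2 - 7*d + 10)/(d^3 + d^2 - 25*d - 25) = (d - 2)/(d^2 + 6*d + 5)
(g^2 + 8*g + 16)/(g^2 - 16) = (g + 4)/(g - 4)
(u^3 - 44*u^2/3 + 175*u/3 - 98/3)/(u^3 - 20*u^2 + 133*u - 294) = (u - 2/3)/(u - 6)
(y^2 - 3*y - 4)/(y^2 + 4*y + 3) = (y - 4)/(y + 3)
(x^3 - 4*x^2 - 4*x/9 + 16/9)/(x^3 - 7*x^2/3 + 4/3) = (3*x^2 - 14*x + 8)/(3*(x^2 - 3*x + 2))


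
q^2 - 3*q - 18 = (q - 6)*(q + 3)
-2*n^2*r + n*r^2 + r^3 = r*(-n + r)*(2*n + r)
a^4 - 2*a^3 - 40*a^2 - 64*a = a*(a - 8)*(a + 2)*(a + 4)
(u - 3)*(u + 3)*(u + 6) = u^3 + 6*u^2 - 9*u - 54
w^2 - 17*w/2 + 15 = (w - 6)*(w - 5/2)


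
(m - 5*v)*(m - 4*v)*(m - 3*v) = m^3 - 12*m^2*v + 47*m*v^2 - 60*v^3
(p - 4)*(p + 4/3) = p^2 - 8*p/3 - 16/3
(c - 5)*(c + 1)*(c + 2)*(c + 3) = c^4 + c^3 - 19*c^2 - 49*c - 30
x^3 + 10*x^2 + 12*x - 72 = (x - 2)*(x + 6)^2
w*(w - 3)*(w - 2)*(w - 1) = w^4 - 6*w^3 + 11*w^2 - 6*w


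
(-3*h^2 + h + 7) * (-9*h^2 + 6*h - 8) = 27*h^4 - 27*h^3 - 33*h^2 + 34*h - 56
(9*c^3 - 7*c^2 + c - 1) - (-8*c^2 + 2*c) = 9*c^3 + c^2 - c - 1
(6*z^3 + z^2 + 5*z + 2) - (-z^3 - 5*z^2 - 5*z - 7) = 7*z^3 + 6*z^2 + 10*z + 9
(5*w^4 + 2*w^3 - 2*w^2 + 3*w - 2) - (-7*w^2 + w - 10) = 5*w^4 + 2*w^3 + 5*w^2 + 2*w + 8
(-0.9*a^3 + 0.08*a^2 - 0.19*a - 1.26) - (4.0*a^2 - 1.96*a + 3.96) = -0.9*a^3 - 3.92*a^2 + 1.77*a - 5.22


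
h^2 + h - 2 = (h - 1)*(h + 2)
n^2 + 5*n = n*(n + 5)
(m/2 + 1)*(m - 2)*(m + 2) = m^3/2 + m^2 - 2*m - 4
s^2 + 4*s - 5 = (s - 1)*(s + 5)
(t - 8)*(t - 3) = t^2 - 11*t + 24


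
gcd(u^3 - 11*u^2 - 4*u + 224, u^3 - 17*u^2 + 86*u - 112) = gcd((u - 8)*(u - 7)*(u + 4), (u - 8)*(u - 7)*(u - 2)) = u^2 - 15*u + 56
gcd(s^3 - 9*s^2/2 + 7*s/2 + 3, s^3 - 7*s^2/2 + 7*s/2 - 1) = s - 2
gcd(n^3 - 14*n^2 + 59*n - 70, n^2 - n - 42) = n - 7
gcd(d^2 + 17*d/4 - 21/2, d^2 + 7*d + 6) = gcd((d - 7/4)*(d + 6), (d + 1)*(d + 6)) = d + 6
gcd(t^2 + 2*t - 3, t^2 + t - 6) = t + 3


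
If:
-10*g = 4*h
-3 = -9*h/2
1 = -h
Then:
No Solution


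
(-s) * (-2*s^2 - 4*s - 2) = 2*s^3 + 4*s^2 + 2*s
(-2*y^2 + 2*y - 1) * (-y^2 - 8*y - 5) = 2*y^4 + 14*y^3 - 5*y^2 - 2*y + 5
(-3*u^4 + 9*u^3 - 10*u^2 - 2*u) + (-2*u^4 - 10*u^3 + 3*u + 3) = -5*u^4 - u^3 - 10*u^2 + u + 3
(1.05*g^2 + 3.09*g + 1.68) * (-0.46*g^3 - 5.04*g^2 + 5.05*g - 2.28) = -0.483*g^5 - 6.7134*g^4 - 11.0439*g^3 + 4.7433*g^2 + 1.4388*g - 3.8304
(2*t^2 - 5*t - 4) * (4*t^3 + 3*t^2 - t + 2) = 8*t^5 - 14*t^4 - 33*t^3 - 3*t^2 - 6*t - 8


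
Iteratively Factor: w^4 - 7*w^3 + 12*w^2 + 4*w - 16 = (w - 2)*(w^3 - 5*w^2 + 2*w + 8) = (w - 2)^2*(w^2 - 3*w - 4) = (w - 2)^2*(w + 1)*(w - 4)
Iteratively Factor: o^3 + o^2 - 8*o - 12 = (o + 2)*(o^2 - o - 6) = (o + 2)^2*(o - 3)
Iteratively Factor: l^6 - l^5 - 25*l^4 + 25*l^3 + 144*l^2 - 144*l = (l)*(l^5 - l^4 - 25*l^3 + 25*l^2 + 144*l - 144) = l*(l - 1)*(l^4 - 25*l^2 + 144) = l*(l - 1)*(l + 3)*(l^3 - 3*l^2 - 16*l + 48) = l*(l - 4)*(l - 1)*(l + 3)*(l^2 + l - 12) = l*(l - 4)*(l - 1)*(l + 3)*(l + 4)*(l - 3)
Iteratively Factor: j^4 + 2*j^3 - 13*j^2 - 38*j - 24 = (j - 4)*(j^3 + 6*j^2 + 11*j + 6) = (j - 4)*(j + 3)*(j^2 + 3*j + 2) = (j - 4)*(j + 1)*(j + 3)*(j + 2)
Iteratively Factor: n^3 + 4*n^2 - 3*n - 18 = (n + 3)*(n^2 + n - 6) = (n + 3)^2*(n - 2)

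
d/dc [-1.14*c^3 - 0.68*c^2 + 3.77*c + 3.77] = -3.42*c^2 - 1.36*c + 3.77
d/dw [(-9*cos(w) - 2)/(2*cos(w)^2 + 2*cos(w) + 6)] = (9*sin(w)^2 - 4*cos(w) + 16)*sin(w)/(2*(cos(w)^2 + cos(w) + 3)^2)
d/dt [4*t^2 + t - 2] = 8*t + 1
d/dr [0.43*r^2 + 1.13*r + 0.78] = 0.86*r + 1.13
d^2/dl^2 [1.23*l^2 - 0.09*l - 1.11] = 2.46000000000000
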